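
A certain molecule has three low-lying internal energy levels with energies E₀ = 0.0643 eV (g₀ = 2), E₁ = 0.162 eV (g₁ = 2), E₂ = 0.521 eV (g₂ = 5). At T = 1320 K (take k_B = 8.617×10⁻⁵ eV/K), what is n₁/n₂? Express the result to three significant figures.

9.39

k_BT = 8.617×10⁻⁵ × 1320 K = 0.11374 eV.
n₁/n₂ = (g₁/g₂) exp[−(E₁−E₂)/kT] = (2/5) × exp(−(-0.359 eV)/(0.11374 eV)) = (2/5) × exp(3.1563) = 9.39.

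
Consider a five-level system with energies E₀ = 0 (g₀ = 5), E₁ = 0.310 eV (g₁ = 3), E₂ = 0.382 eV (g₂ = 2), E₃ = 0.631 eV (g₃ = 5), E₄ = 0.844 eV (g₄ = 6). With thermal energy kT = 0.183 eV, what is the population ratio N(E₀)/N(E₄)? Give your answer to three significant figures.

83.9

n₀/n₄ = (g₀/g₄) exp[−(E₀−E₄)/kT] = (5/6) × exp(−(-0.844 eV)/(0.183 eV)) = (5/6) × exp(4.6120) = 83.9.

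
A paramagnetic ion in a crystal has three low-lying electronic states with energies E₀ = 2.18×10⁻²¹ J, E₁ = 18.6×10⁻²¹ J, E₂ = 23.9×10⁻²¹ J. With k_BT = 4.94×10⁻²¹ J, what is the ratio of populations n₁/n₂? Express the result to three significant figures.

2.92

n₁/n₂ = exp[−(E₁−E₂)/kT] = exp(−(-5.3 ×10⁻²¹ J)/(4.94 ×10⁻²¹ J)) = exp(1.0729) = 2.92.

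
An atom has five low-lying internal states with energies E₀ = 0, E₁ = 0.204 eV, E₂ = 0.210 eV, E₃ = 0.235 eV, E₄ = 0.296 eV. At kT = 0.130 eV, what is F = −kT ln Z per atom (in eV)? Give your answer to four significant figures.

-0.06695 eV

Eᵢ/kT = 0, 1.56923, 1.61538, 1.80769, 2.27692.
Z = Σ e^(−Eᵢ/kT) = e^(−0) + e^(−1.56923) + e^(−1.61538) + e^(−1.80769) + e^(−2.27692) = 1.00000 + 0.208205 + 0.198815 + 0.164033 + 0.102600 = 1.67365.
F = −kT ln Z = −0.130 × ln(1.67365) = −0.130 × 0.515007 = -0.06695 eV.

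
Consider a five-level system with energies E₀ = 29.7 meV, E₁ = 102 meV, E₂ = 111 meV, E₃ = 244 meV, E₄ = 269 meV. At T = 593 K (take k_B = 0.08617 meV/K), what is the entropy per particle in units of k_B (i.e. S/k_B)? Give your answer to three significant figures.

k_BT = 0.08617 × 593 K = 51.099 meV.
Eᵢ/kT = 0.58122, 1.9961, 2.1723, 4.7750, 5.2643.
Z = Σ e^(−Eᵢ/kT) = e^(−0.58122) + e^(−1.9961) + e^(−2.1723) + e^(−4.7750) + e^(−5.2643) = 0.55922 + 0.13586 + 0.11392 + 0.0084381 + 0.0051730 = 0.82261.
⟨E⟩ = Σ EᵢPᵢ = 56.603 meV.
S/k_B = ln Z + ⟨E⟩/kT = ln(0.82261) + 56.603/51.099 = -0.19527 + 1.1077 = 0.912.

0.912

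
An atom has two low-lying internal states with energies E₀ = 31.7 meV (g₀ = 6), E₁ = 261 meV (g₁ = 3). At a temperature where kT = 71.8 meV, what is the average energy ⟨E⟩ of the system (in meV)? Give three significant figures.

36.3 meV

Eᵢ/kT = 0.44150, 3.6351.
Z = Σ gᵢe^(−Eᵢ/kT) = 6·e^(−0.44150) + 3·e^(−3.6351) = 3.8584 + 0.079144 = 3.9375.
⟨E⟩ = Σ Eᵢ gᵢe^(−Eᵢ/kT) / Z = (31.7·3.8584 + 261·0.079144) / 3.9375 = 36.3 meV.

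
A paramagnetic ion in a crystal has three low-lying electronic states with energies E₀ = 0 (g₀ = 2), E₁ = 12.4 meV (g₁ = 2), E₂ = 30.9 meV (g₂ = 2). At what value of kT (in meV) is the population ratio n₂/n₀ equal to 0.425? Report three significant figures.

36.1 meV

n₂/n₀ = (g₂/g₀) exp[−(E₂−E₀)/kT] = 0.425.
⇒ (E₂−E₀)/kT = ln((2/2)/0.425) = ln(2.3529) = 0.85565.
kT = 30.9 meV / 0.85565 = 36.1 meV.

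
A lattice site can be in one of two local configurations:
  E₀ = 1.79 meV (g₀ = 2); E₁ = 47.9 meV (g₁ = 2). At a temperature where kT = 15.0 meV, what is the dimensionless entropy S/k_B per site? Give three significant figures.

0.874

Eᵢ/kT = 0.11933, 3.1933.
Z = Σ gᵢe^(−Eᵢ/kT) = 2·e^(−0.11933) + 2·e^(−3.1933) = 1.7750 + 0.082072 = 1.8571.
⟨E⟩ = Σ EᵢPᵢ = 3.8277 meV.
S/k_B = ln Z + ⟨E⟩/kT = ln(1.8571) + 3.8277/15.0 = 0.61902 + 0.25518 = 0.874.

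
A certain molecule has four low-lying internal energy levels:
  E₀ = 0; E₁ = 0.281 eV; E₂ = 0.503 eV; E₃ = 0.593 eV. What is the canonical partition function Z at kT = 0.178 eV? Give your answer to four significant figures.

Eᵢ/kT = 0, 1.57865, 2.82584, 3.33146.
Z = Σ e^(−Eᵢ/kT) = e^(−0) + e^(−1.57865) + e^(−2.82584) + e^(−3.33146) = 1.00000 + 0.206253 + 0.0592589 + 0.0357409 = 1.30125.

Z = 1.301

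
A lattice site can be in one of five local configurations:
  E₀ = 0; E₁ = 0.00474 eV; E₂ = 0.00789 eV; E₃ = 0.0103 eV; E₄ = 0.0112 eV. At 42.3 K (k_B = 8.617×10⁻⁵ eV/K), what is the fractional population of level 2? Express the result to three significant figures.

k_BT = 8.617×10⁻⁵ × 42.3 K = 0.0036450 eV.
Eᵢ/kT = 0, 1.3004, 2.1646, 2.8258, 3.0727.
Z = Σ e^(−Eᵢ/kT) = e^(−0) + e^(−1.3004) + e^(−2.1646) + e^(−2.8258) + e^(−3.0727) = 1.0000 + 0.27242 + 0.11480 + 0.059261 + 0.046296 = 1.4928.
P₂ = e^(−E₂/kT) / Z = 0.11480/1.4928 = 0.0769.

0.0769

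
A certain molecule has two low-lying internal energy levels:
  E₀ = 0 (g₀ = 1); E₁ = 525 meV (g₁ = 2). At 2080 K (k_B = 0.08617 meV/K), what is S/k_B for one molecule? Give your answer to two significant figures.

k_BT = 0.08617 × 2080 K = 179.2 meV.
Eᵢ/kT = 0, 2.930.
Z = Σ gᵢe^(−Eᵢ/kT) = 1·e^(−0) + 2·e^(−2.930) = 1.000 + 0.1068 = 1.107.
⟨E⟩ = Σ EᵢPᵢ = 50.65 meV.
S/k_B = ln Z + ⟨E⟩/kT = ln(1.107) + 50.65/179.2 = 0.1017 + 0.2826 = 0.38.

0.38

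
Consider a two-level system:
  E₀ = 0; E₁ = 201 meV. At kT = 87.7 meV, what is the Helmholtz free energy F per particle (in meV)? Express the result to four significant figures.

-8.444 meV

Eᵢ/kT = 0, 2.29190.
Z = Σ e^(−Eᵢ/kT) = e^(−0) + e^(−2.29190) = 1.00000 + 0.101074 = 1.10107.
F = −kT ln Z = −87.7 × ln(1.10107) = −87.7 × 0.0962824 = -8.444 meV.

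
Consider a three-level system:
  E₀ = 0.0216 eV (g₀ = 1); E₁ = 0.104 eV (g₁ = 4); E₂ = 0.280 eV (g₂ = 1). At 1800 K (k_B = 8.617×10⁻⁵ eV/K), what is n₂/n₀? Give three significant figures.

0.189

k_BT = 8.617×10⁻⁵ × 1800 K = 0.15511 eV.
n₂/n₀ = (g₂/g₀) exp[−(E₂−E₀)/kT] = (1/1) × exp(−(0.2584 eV)/(0.15511 eV)) = (1/1) × exp(-1.6659) = 0.189.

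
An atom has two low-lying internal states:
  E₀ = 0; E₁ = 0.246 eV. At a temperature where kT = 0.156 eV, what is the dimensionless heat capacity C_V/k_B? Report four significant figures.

Eᵢ/kT = 0, 1.57692.
Z = Σ e^(−Eᵢ/kT) = e^(−0) + e^(−1.57692) = 1.00000 + 0.206610 = 1.20661.
⟨E⟩ = 0.0421230 eV, ⟨E²⟩ = 0.0103623 eV².
C_V/k_B = (⟨E²⟩ − ⟨E⟩²)/(kT)² = (0.0103623 − 0.00177435)/0.0243360 = 0.3529.

0.3529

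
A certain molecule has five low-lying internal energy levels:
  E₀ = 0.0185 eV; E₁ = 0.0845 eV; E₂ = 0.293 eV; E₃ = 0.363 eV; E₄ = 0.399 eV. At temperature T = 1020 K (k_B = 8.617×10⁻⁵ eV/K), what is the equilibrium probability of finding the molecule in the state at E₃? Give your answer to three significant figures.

0.0128

k_BT = 8.617×10⁻⁵ × 1020 K = 0.087893 eV.
Eᵢ/kT = 0.21048, 0.96140, 3.3336, 4.1300, 4.5396.
Z = Σ e^(−Eᵢ/kT) = e^(−0.21048) + e^(−0.96140) + e^(−3.3336) + e^(−4.1300) + e^(−4.5396) = 0.81020 + 0.38236 + 0.035664 + 0.016083 + 0.010678 = 1.2550.
P₃ = e^(−E₃/kT) / Z = 0.016083/1.2550 = 0.0128.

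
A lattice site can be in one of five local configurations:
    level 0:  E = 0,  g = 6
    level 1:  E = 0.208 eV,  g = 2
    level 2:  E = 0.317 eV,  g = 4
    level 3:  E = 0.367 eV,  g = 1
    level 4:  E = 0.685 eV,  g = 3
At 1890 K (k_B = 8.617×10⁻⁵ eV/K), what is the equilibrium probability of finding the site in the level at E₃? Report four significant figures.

0.01443

k_BT = 8.617×10⁻⁵ × 1890 K = 0.162861 eV.
Eᵢ/kT = 0, 1.27716, 1.94645, 2.25346, 4.20604.
Z = Σ gᵢe^(−Eᵢ/kT) = 6·e^(−0) + 2·e^(−1.27716) + 4·e^(−1.94645) + 1·e^(−2.25346) + 3·e^(−4.20604) = 6.00000 + 0.557656 + 0.571120 + 0.105035 + 0.0447158 = 7.27853.
P₃ = g₃ e^(−E₃/kT) / Z = 0.105035/7.27853 = 0.01443.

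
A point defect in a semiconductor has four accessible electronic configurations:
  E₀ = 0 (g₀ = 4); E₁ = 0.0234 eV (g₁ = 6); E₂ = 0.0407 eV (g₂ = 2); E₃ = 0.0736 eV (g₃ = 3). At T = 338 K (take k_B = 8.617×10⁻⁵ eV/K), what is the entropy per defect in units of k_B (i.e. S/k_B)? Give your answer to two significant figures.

k_BT = 8.617×10⁻⁵ × 338 K = 0.02913 eV.
Eᵢ/kT = 0, 0.8033, 1.397, 2.527.
Z = Σ gᵢe^(−Eᵢ/kT) = 4·e^(−0) + 6·e^(−0.8033) + 2·e^(−1.397) + 3·e^(−2.527) = 4.000 + 2.687 + 0.4947 + 0.2397 = 7.421.
⟨E⟩ = Σ EᵢPᵢ = 0.01356 eV.
S/k_B = ln Z + ⟨E⟩/kT = ln(7.421) + 0.01356/0.02913 = 2.004 + 0.4655 = 2.5.

2.5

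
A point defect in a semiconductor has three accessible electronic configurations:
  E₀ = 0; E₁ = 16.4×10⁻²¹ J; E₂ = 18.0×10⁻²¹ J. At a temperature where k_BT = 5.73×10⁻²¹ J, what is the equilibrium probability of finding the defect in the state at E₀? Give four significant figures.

Eᵢ/kT = 0, 2.86213, 3.14136.
Z = Σ e^(−Eᵢ/kT) = e^(−0) + e^(−2.86213) + e^(−3.14136) = 1.00000 + 0.0571469 + 0.0432240 = 1.10037.
P₀ = e^(−E₀/kT) / Z = 1.00000/1.10037 = 0.9088.

0.9088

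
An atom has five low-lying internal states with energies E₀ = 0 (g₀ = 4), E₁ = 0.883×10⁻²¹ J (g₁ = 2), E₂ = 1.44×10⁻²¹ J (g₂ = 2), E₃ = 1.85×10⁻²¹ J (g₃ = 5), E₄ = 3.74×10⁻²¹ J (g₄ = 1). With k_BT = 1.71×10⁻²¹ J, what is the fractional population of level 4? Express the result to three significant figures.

0.0143

Eᵢ/kT = 0, 0.51637, 0.84211, 1.0819, 2.1871.
Z = Σ gᵢe^(−Eᵢ/kT) = 4·e^(−0) + 2·e^(−0.51637) + 2·e^(−0.84211) + 5·e^(−1.0819) + 1·e^(−2.1871) = 4.0000 + 1.1934 + 0.86160 + 1.6948 + 0.11224 = 7.8620.
P₄ = g₄ e^(−E₄/kT) / Z = 0.11224/7.8620 = 0.0143.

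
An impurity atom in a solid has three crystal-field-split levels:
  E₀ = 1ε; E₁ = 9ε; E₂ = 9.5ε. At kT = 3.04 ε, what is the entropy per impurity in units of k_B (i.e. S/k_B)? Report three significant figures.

Eᵢ/kT = 0.32895, 2.9605, 3.1250.
Z = Σ e^(−Eᵢ/kT) = e^(−0.32895) + e^(−2.9605) + e^(−3.1250) = 0.71968 + 0.051793 + 0.043937 = 0.81541.
⟨E⟩ = Σ EᵢPᵢ = 1.9662 ε.
S/k_B = ln Z + ⟨E⟩/kT = ln(0.81541) + 1.9662/3.04 = -0.20406 + 0.64678 = 0.443.

0.443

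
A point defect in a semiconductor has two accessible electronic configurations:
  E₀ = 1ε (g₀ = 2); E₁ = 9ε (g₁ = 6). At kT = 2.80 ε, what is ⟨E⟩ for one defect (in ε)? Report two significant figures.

Eᵢ/kT = 0.3571, 3.214.
Z = Σ gᵢe^(−Eᵢ/kT) = 2·e^(−0.3571) + 6·e^(−3.214) = 1.399 + 0.2412 = 1.640.
⟨E⟩ = Σ Eᵢ gᵢe^(−Eᵢ/kT) / Z = (1·1.399 + 9·0.2412) / 1.640 = 2.2 ε.

2.2 ε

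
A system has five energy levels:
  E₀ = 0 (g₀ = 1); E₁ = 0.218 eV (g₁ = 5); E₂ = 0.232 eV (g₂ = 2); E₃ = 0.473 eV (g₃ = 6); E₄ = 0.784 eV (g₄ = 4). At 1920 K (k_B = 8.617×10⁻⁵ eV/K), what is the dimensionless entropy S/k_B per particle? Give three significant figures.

k_BT = 8.617×10⁻⁵ × 1920 K = 0.16545 eV.
Eᵢ/kT = 0, 1.3176, 1.4022, 2.8589, 4.7386.
Z = Σ gᵢe^(−Eᵢ/kT) = 1·e^(−0) + 5·e^(−1.3176) + 2·e^(−1.4022) + 6·e^(−2.8589) + 4·e^(−4.7386) = 1.0000 + 1.3389 + 0.49211 + 0.34399 + 0.035004 = 3.2100.
⟨E⟩ = Σ EᵢPᵢ = 0.18573 eV.
S/k_B = ln Z + ⟨E⟩/kT = ln(3.2100) + 0.18573/0.16545 = 1.1663 + 1.1226 = 2.29.

2.29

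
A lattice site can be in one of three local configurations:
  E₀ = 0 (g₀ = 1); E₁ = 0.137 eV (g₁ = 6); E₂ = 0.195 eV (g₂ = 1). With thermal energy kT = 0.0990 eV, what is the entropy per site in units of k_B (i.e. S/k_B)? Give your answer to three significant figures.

Eᵢ/kT = 0, 1.3838, 1.9697.
Z = Σ gᵢe^(−Eᵢ/kT) = 1·e^(−0) + 6·e^(−1.3838) + 1·e^(−1.9697) = 1.0000 + 1.5037 + 0.13950 = 2.6432.
⟨E⟩ = Σ EᵢPᵢ = 0.088230 eV.
S/k_B = ln Z + ⟨E⟩/kT = ln(2.6432) + 0.088230/0.0990 = 0.97199 + 0.89121 = 1.86.

1.86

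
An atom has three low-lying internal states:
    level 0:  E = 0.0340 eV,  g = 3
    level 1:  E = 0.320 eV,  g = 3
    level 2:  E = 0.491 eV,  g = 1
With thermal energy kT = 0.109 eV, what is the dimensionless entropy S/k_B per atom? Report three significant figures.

Eᵢ/kT = 0.31193, 2.9358, 4.5046.
Z = Σ gᵢe^(−Eᵢ/kT) = 3·e^(−0.31193) + 3·e^(−2.9358) + 1·e^(−4.5046) = 2.1961 + 0.15926 + 0.011058 = 2.3664.
⟨E⟩ = Σ EᵢPᵢ = 0.055384 eV.
S/k_B = ln Z + ⟨E⟩/kT = ln(2.3664) + 0.055384/0.109 = 0.86137 + 0.50811 = 1.37.

1.37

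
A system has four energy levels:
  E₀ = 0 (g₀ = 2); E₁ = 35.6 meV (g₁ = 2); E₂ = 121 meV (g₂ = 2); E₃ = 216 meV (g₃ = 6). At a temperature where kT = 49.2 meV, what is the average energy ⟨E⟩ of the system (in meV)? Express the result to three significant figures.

22.2 meV

Eᵢ/kT = 0, 0.72358, 2.4593, 4.3902.
Z = Σ gᵢe^(−Eᵢ/kT) = 2·e^(−0) + 2·e^(−0.72358) + 2·e^(−2.4593) + 6·e^(−4.3902) = 2.0000 + 0.97003 + 0.17099 + 0.074389 = 3.2154.
⟨E⟩ = Σ Eᵢ gᵢe^(−Eᵢ/kT) / Z = (0·2.0000 + 35.6·0.97003 + 121·0.17099 + 216·0.074389) / 3.2154 = 22.2 meV.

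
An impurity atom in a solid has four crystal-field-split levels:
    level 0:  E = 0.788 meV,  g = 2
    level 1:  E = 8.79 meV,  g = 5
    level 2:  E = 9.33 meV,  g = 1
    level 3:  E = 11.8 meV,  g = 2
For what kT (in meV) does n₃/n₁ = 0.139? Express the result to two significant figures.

n₃/n₁ = (g₃/g₁) exp[−(E₃−E₁)/kT] = 0.139.
⇒ (E₃−E₁)/kT = ln((2/5)/0.139) = ln(2.878) = 1.057.
kT = 3.01 meV / 1.057 = 2.8 meV.

2.8 meV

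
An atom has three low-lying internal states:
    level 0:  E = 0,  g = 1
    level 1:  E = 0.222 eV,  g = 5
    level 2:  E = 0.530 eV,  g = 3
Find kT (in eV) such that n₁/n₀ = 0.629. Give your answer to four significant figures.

0.1071 eV

n₁/n₀ = (g₁/g₀) exp[−(E₁−E₀)/kT] = 0.629.
⇒ (E₁−E₀)/kT = ln((5/1)/0.629) = ln(7.94913) = 2.07306.
kT = 0.222 eV / 2.07306 = 0.1071 eV.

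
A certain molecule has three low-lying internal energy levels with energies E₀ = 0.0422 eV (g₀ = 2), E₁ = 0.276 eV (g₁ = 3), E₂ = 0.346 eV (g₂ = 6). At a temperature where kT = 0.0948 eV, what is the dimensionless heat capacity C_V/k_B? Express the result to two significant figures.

1.3

Eᵢ/kT = 0.4451, 2.911, 3.650.
Z = Σ gᵢe^(−Eᵢ/kT) = 2·e^(−0.4451) + 3·e^(−2.911) + 6·e^(−3.650) = 1.282 + 0.1633 + 0.1559 = 1.601.
⟨E⟩ = 0.09564 eV, ⟨E²⟩ = 0.02085 eV².
C_V/k_B = (⟨E²⟩ − ⟨E⟩²)/(kT)² = (0.02085 − 0.009147)/0.008987 = 1.3.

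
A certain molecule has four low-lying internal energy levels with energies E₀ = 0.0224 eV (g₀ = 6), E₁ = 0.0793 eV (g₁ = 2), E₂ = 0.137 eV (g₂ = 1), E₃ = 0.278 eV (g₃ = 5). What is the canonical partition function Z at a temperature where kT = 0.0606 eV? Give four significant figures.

Eᵢ/kT = 0.369637, 1.30858, 2.26073, 4.58746.
Z = Σ gᵢe^(−Eᵢ/kT) = 6·e^(−0.369637) + 2·e^(−1.30858) + 1·e^(−2.26073) + 5·e^(−4.58746) = 4.14591 + 0.540407 + 0.104274 + 0.0508934 = 4.84148.

Z = 4.841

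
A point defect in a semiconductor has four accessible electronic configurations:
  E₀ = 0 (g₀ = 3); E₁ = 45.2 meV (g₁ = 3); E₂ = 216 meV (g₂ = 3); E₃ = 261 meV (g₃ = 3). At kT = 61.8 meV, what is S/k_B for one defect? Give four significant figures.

Eᵢ/kT = 0, 0.731392, 3.49515, 4.22330.
Z = Σ gᵢe^(−Eᵢ/kT) = 3·e^(−0) + 3·e^(−0.731392) + 3·e^(−3.49515) + 3·e^(−4.22330) = 3.00000 + 1.44372 + 0.0910326 + 0.0439507 = 4.57870.
⟨E⟩ = Σ EᵢPᵢ = 21.0519 meV.
S/k_B = ln Z + ⟨E⟩/kT = ln(4.57870) + 21.0519/61.8 = 1.52142 + 0.340646 = 1.862.

1.862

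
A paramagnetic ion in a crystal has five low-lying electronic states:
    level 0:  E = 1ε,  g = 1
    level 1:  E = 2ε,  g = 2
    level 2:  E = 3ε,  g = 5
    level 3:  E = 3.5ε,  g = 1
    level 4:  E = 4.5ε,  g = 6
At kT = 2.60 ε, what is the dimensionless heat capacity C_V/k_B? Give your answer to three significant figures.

Eᵢ/kT = 0.38462, 0.76923, 1.1538, 1.3462, 1.7308.
Z = Σ gᵢe^(−Eᵢ/kT) = 1·e^(−0.38462) + 2·e^(−0.76923) + 5·e^(−1.1538) + 1·e^(−1.3462) + 6·e^(−1.7308) = 0.68071 + 0.92674 + 1.5772 + 0.26023 + 1.0629 = 4.5078.
⟨E⟩ = 2.8749 ε, ⟨E²⟩ = 9.6042 ε².
C_V/k_B = (⟨E²⟩ − ⟨E⟩²)/(kT)² = (9.6042 − 8.2651)/6.7600 = 0.198.

0.198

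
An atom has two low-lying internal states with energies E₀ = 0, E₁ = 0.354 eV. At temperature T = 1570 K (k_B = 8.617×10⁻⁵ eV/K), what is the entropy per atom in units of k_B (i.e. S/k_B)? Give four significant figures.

0.2486

k_BT = 8.617×10⁻⁵ × 1570 K = 0.135287 eV.
Eᵢ/kT = 0, 2.61666.
Z = Σ e^(−Eᵢ/kT) = e^(−0) + e^(−2.61666) = 1.00000 + 0.0730464 = 1.07305.
⟨E⟩ = Σ EᵢPᵢ = 0.0240981 eV.
S/k_B = ln Z + ⟨E⟩/kT = ln(1.07305) + 0.0240981/0.135287 = 0.0705051 + 0.178126 = 0.2486.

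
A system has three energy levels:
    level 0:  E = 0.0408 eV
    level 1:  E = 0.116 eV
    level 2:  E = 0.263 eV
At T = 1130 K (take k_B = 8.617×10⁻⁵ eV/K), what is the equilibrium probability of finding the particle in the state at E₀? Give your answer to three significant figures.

k_BT = 8.617×10⁻⁵ × 1130 K = 0.097372 eV.
Eᵢ/kT = 0.41901, 1.1913, 2.7010.
Z = Σ e^(−Eᵢ/kT) = e^(−0.41901) + e^(−1.1913) + e^(−2.7010) = 0.65770 + 0.30383 + 0.067138 = 1.0287.
P₀ = e^(−E₀/kT) / Z = 0.65770/1.0287 = 0.639.

0.639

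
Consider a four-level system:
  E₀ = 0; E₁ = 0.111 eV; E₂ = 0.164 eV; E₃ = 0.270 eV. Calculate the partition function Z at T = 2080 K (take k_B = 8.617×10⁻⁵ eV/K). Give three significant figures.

Z = 2.16

k_BT = 8.617×10⁻⁵ × 2080 K = 0.17923 eV.
Eᵢ/kT = 0, 0.61932, 0.91503, 1.5064.
Z = Σ e^(−Eᵢ/kT) = e^(−0) + e^(−0.61932) + e^(−0.91503) + e^(−1.5064) = 1.0000 + 0.53831 + 0.40050 + 0.22171 = 2.1605.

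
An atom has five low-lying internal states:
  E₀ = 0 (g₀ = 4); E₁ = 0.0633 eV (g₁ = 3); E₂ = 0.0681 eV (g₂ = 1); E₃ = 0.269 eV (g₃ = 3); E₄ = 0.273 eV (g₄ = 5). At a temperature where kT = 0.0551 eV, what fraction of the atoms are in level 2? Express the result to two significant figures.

0.055

Eᵢ/kT = 0, 1.149, 1.236, 4.882, 4.955.
Z = Σ gᵢe^(−Eᵢ/kT) = 4·e^(−0) + 3·e^(−1.149) + 1·e^(−1.236) + 3·e^(−4.882) + 5·e^(−4.955) = 4.000 + 0.9509 + 0.2905 + 0.02275 + 0.03524 = 5.299.
P₂ = g₂ e^(−E₂/kT) / Z = 0.2905/5.299 = 0.055.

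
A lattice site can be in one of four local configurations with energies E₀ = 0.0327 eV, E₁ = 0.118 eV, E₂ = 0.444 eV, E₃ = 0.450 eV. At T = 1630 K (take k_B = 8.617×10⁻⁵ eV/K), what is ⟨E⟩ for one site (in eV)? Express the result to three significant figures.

k_BT = 8.617×10⁻⁵ × 1630 K = 0.14046 eV.
Eᵢ/kT = 0.23281, 0.84010, 3.1610, 3.2038.
Z = Σ e^(−Eᵢ/kT) = e^(−0.23281) + e^(−0.84010) + e^(−3.1610) + e^(−3.2038) = 0.79230 + 0.43167 + 0.042383 + 0.040608 = 1.3070.
⟨E⟩ = Σ Eᵢ e^(−Eᵢ/kT) / Z = (0.0327·0.79230 + 0.118·0.43167 + 0.444·0.042383 + 0.450·0.040608) / 1.3070 = 0.0872 eV.

0.0872 eV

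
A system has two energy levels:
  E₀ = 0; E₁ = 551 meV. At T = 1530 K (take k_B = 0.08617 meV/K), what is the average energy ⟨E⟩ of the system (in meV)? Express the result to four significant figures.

k_BT = 0.08617 × 1530 K = 131.840 meV.
Eᵢ/kT = 0, 4.17931.
Z = Σ e^(−Eᵢ/kT) = e^(−0) + e^(−4.17931) = 1.00000 + 0.0153091 = 1.01531.
⟨E⟩ = Σ Eᵢ e^(−Eᵢ/kT) / Z = (0·1.00000 + 551·0.0153091) / 1.01531 = 8.308 meV.

8.308 meV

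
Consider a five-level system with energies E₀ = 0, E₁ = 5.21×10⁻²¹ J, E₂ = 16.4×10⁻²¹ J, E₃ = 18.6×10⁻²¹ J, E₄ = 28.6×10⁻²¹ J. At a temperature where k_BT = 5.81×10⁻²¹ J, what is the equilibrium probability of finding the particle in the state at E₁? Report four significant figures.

0.2692

Eᵢ/kT = 0, 0.896730, 2.82272, 3.20138, 4.92255.
Z = Σ e^(−Eᵢ/kT) = e^(−0) + e^(−0.896730) + e^(−2.82272) + e^(−3.20138) + e^(−4.92255) = 1.00000 + 0.407901 + 0.0594440 + 0.0407060 + 0.00728054 = 1.51533.
P₁ = e^(−E₁/kT) / Z = 0.407901/1.51533 = 0.2692.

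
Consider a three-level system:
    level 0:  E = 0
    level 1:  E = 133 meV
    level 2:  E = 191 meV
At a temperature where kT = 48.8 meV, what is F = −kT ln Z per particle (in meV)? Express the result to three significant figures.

Eᵢ/kT = 0, 2.7254, 3.9139.
Z = Σ e^(−Eᵢ/kT) = e^(−0) + e^(−2.7254) + e^(−3.9139) = 1.0000 + 0.065520 + 0.019962 = 1.0855.
F = −kT ln Z = −48.8 × ln(1.0855) = −48.8 × 0.082041 = -4.00 meV.

-4.00 meV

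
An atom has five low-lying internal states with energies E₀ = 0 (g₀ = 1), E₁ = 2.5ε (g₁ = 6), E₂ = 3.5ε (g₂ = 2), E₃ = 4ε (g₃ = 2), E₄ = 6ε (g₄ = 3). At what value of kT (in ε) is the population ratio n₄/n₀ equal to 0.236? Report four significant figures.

2.360 ε

n₄/n₀ = (g₄/g₀) exp[−(E₄−E₀)/kT] = 0.236.
⇒ (E₄−E₀)/kT = ln((3/1)/0.236) = ln(12.7119) = 2.54254.
kT = 6ε / 2.54254 = 2.360 ε.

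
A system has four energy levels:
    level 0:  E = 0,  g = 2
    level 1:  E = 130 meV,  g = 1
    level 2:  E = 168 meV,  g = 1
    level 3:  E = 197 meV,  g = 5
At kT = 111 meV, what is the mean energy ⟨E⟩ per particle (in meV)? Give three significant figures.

72.3 meV

Eᵢ/kT = 0, 1.1712, 1.5135, 1.7748.
Z = Σ gᵢe^(−Eᵢ/kT) = 2·e^(−0) + 1·e^(−1.1712) + 1·e^(−1.5135) + 5·e^(−1.7748) = 2.0000 + 0.30999 + 0.22014 + 0.84759 = 3.3777.
⟨E⟩ = Σ Eᵢ gᵢe^(−Eᵢ/kT) / Z = (0·2.0000 + 130·0.30999 + 168·0.22014 + 197·0.84759) / 3.3777 = 72.3 meV.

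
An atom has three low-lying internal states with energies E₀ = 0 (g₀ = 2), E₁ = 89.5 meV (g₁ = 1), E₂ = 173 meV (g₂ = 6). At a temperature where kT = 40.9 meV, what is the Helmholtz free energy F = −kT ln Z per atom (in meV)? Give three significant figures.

Eᵢ/kT = 0, 2.1883, 4.2298.
Z = Σ gᵢe^(−Eᵢ/kT) = 2·e^(−0) + 1·e^(−2.1883) + 6·e^(−4.2298) = 2.0000 + 0.11211 + 0.087332 = 2.1994.
F = −kT ln Z = −40.9 × ln(2.1994) = −40.9 × 0.78818 = -32.2 meV.

-32.2 meV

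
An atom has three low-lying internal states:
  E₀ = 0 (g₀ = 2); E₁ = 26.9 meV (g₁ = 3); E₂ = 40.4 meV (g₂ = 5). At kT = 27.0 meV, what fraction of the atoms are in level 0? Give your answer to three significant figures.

Eᵢ/kT = 0, 0.99630, 1.4963.
Z = Σ gᵢe^(−Eᵢ/kT) = 2·e^(−0) + 3·e^(−0.99630) + 5·e^(−1.4963) = 2.0000 + 1.1077 + 1.1198 = 4.2275.
P₀ = g₀ e^(−E₀/kT) / Z = 2.0000/4.2275 = 0.473.

0.473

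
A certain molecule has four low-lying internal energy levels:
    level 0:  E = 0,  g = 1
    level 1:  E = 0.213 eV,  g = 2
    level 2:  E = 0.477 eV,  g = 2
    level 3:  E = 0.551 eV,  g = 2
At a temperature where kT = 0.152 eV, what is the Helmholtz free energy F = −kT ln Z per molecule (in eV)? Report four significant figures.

-0.07450 eV

Eᵢ/kT = 0, 1.40132, 3.13816, 3.62500.
Z = Σ gᵢe^(−Eᵢ/kT) = 1·e^(−0) + 2·e^(−1.40132) + 2·e^(−3.13816) + 2·e^(−3.62500) = 1.00000 + 0.492543 + 0.0867250 + 0.0532982 = 1.63257.
F = −kT ln Z = −0.152 × ln(1.63257) = −0.152 × 0.490155 = -0.07450 eV.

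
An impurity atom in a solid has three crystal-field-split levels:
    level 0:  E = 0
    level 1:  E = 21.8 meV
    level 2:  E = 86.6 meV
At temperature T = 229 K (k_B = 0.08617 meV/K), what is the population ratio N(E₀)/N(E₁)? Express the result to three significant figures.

k_BT = 0.08617 × 229 K = 19.733 meV.
n₀/n₁ = exp[−(E₀−E₁)/kT] = exp(−(-21.8 meV)/(19.733 meV)) = exp(1.1047) = 3.02.

3.02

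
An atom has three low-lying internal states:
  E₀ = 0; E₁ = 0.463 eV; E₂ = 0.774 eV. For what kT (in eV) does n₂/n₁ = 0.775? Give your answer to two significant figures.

1.2 eV

n₂/n₁ = exp[−(E₂−E₁)/kT] = 0.775.
⇒ (E₂−E₁)/kT = ln(1/0.775) = ln(1.290) = 0.2546.
kT = 0.311 eV / 0.2546 = 1.2 eV.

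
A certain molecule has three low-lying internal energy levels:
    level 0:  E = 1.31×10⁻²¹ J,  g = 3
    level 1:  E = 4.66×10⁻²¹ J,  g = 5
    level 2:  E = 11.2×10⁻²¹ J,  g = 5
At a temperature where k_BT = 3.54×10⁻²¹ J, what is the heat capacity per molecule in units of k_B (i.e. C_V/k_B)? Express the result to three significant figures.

0.523

Eᵢ/kT = 0.37006, 1.3164, 3.1638.
Z = Σ gᵢe^(−Eᵢ/kT) = 3·e^(−0.37006) + 5·e^(−1.3164) + 5·e^(−3.1638) = 2.0721 + 1.3405 + 0.21132 = 3.6239.
⟨E⟩ = 3.1259, ⟨E²⟩ = 16.329.
C_V/k_B = (⟨E²⟩ − ⟨E⟩²)/(kT)² = (16.329 − 9.7713)/12.532 = 0.523.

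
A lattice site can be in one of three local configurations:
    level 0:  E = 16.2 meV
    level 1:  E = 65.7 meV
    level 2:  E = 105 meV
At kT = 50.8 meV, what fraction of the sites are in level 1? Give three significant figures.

0.243

Eᵢ/kT = 0.31890, 1.2933, 2.0669.
Z = Σ e^(−Eᵢ/kT) = e^(−0.31890) + e^(−1.2933) + e^(−2.0669) = 0.72695 + 0.27436 + 0.12658 = 1.1279.
P₁ = e^(−E₁/kT) / Z = 0.27436/1.1279 = 0.243.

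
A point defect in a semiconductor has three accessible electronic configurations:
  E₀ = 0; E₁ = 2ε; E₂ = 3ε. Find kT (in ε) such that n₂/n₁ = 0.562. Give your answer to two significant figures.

1.7 ε

n₂/n₁ = exp[−(E₂−E₁)/kT] = 0.562.
⇒ (E₂−E₁)/kT = ln(1/0.562) = ln(1.779) = 0.5761.
kT = 1ε / 0.5761 = 1.7 ε.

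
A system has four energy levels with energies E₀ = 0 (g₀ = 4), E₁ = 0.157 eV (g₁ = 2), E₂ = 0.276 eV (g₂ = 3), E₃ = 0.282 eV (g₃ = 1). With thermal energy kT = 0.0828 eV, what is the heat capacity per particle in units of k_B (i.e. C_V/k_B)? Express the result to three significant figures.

0.543

Eᵢ/kT = 0, 1.8961, 3.3333, 3.4058.
Z = Σ gᵢe^(−Eᵢ/kT) = 4·e^(−0) + 2·e^(−1.8961) + 3·e^(−3.3333) + 1·e^(−3.4058) = 4.0000 + 0.30031 + 0.10703 + 0.033180 = 4.4405.
⟨E⟩ = 0.019377 eV, ⟨E²⟩ = 0.0040973 eV².
C_V/k_B = (⟨E²⟩ − ⟨E⟩²)/(kT)² = (0.0040973 − 0.00037547)/0.0068558 = 0.543.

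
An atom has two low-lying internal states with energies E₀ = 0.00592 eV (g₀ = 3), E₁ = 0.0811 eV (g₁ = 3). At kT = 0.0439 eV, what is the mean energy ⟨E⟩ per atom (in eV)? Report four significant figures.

0.01741 eV

Eᵢ/kT = 0.134852, 1.84738.
Z = Σ gᵢe^(−Eᵢ/kT) = 3·e^(−0.134852) + 3·e^(−1.84738) = 2.62154 + 0.472949 = 3.09449.
⟨E⟩ = Σ Eᵢ gᵢe^(−Eᵢ/kT) / Z = (0.00592·2.62154 + 0.0811·0.472949) / 3.09449 = 0.01741 eV.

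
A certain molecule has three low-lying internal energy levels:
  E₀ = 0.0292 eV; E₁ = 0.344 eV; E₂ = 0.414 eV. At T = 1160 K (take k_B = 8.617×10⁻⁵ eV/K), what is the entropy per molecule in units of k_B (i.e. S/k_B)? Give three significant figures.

k_BT = 8.617×10⁻⁵ × 1160 K = 0.099957 eV.
Eᵢ/kT = 0.29213, 3.4415, 4.1418.
Z = Σ e^(−Eᵢ/kT) = e^(−0.29213) + e^(−3.4415) + e^(−4.1418) = 0.74667 + 0.032017 + 0.015894 = 0.79458.
⟨E⟩ = Σ EᵢPᵢ = 0.049582 eV.
S/k_B = ln Z + ⟨E⟩/kT = ln(0.79458) + 0.049582/0.099957 = -0.22994 + 0.49603 = 0.266.

0.266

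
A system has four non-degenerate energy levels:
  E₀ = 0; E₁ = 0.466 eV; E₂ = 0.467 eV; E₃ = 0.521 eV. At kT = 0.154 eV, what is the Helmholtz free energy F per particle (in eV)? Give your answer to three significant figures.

-0.0189 eV

Eᵢ/kT = 0, 3.0260, 3.0325, 3.3831.
Z = Σ e^(−Eᵢ/kT) = e^(−0) + e^(−3.0260) + e^(−3.0325) + e^(−3.3831) = 1.0000 + 0.048509 + 0.048195 + 0.033942 = 1.1306.
F = −kT ln Z = −0.154 × ln(1.1306) = −0.154 × 0.12275 = -0.0189 eV.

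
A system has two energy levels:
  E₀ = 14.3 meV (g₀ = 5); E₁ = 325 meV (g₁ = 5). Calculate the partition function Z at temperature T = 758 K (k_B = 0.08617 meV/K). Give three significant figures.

Z = 4.05

k_BT = 0.08617 × 758 K = 65.317 meV.
Eᵢ/kT = 0.21893, 4.9757.
Z = Σ gᵢe^(−Eᵢ/kT) = 5·e^(−0.21893) + 5·e^(−4.9757) = 4.0169 + 0.034518 = 4.0514.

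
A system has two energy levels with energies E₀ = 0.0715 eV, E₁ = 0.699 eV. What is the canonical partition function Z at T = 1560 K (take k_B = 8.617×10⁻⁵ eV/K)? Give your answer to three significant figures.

Z = 0.593

k_BT = 8.617×10⁻⁵ × 1560 K = 0.13443 eV.
Eᵢ/kT = 0.53188, 5.1997.
Z = Σ e^(−Eᵢ/kT) = e^(−0.53188) + e^(−5.1997) = 0.58750 + 0.0055182 = 0.59302.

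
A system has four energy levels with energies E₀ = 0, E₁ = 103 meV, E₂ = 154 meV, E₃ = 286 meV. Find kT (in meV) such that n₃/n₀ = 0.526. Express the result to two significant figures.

n₃/n₀ = exp[−(E₃−E₀)/kT] = 0.526.
⇒ (E₃−E₀)/kT = ln(1/0.526) = ln(1.901) = 0.6424.
kT = 286 meV / 0.6424 = 450 meV.

450 meV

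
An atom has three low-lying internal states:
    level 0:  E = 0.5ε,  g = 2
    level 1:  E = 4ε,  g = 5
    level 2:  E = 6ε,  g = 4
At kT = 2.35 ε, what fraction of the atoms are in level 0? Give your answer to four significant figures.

0.5694

Eᵢ/kT = 0.212766, 1.70213, 2.55319.
Z = Σ gᵢe^(−Eᵢ/kT) = 2·e^(−0.212766) + 5·e^(−1.70213) + 4·e^(−2.55319) = 1.61669 + 0.911474 + 0.311332 = 2.83950.
P₀ = g₀ e^(−E₀/kT) / Z = 1.61669/2.83950 = 0.5694.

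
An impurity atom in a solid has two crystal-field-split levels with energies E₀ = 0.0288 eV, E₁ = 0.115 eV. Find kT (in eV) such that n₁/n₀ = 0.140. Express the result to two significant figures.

n₁/n₀ = exp[−(E₁−E₀)/kT] = 0.140.
⇒ (E₁−E₀)/kT = ln(1/0.140) = ln(7.143) = 1.966.
kT = 0.0862 eV / 1.966 = 0.044 eV.

0.044 eV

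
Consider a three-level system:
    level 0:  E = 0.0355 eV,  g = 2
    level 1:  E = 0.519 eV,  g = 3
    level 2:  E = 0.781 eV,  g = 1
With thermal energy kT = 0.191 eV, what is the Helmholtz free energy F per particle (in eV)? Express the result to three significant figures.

Eᵢ/kT = 0.18586, 2.7173, 4.0890.
Z = Σ gᵢe^(−Eᵢ/kT) = 2·e^(−0.18586) + 3·e^(−2.7173) + 1·e^(−4.0890) = 1.6608 + 0.19816 + 0.016756 = 1.8757.
F = −kT ln Z = −0.191 × ln(1.8757) = −0.191 × 0.62898 = -0.120 eV.

-0.120 eV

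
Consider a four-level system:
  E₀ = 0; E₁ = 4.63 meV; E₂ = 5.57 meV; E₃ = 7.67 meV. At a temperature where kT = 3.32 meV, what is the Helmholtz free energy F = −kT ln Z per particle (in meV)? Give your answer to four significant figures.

-1.421 meV

Eᵢ/kT = 0, 1.39458, 1.67771, 2.31024.
Z = Σ e^(−Eᵢ/kT) = e^(−0) + e^(−1.39458) + e^(−1.67771) + e^(−2.31024) = 1.00000 + 0.247937 + 0.186801 + 0.0992374 = 1.53398.
F = −kT ln Z = −3.32 × ln(1.53398) = −3.32 × 0.427866 = -1.421 meV.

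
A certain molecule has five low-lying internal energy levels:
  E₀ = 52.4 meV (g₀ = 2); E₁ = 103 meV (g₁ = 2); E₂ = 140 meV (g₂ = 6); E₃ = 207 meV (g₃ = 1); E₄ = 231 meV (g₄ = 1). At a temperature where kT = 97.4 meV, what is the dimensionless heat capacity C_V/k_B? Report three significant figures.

Eᵢ/kT = 0.53799, 1.0575, 1.4374, 2.1253, 2.3717.
Z = Σ gᵢe^(−Eᵢ/kT) = 2·e^(−0.53799) + 2·e^(−1.0575) + 6·e^(−1.4374) + 1·e^(−2.1253) + 1·e^(−2.3717) = 1.1678 + 0.69465 + 1.4253 + 0.11940 + 0.093322 = 3.5005.
⟨E⟩ = 108.14 meV, ⟨E²⟩ = 13886 meV².
C_V/k_B = (⟨E²⟩ − ⟨E⟩²)/(kT)² = (13886 − 11694)/9486.8 = 0.231.

0.231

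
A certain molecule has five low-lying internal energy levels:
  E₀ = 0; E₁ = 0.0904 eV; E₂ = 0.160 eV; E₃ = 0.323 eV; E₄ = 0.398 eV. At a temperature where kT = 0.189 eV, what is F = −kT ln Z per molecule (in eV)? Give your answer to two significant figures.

-0.16 eV

Eᵢ/kT = 0, 0.4783, 0.8466, 1.709, 2.106.
Z = Σ e^(−Eᵢ/kT) = e^(−0) + e^(−0.4783) + e^(−0.8466) + e^(−1.709) + e^(−2.106) = 1.000 + 0.6198 + 0.4289 + 0.1810 + 0.1217 = 2.351.
F = −kT ln Z = −0.189 × ln(2.351) = −0.189 × 0.8548 = -0.16 eV.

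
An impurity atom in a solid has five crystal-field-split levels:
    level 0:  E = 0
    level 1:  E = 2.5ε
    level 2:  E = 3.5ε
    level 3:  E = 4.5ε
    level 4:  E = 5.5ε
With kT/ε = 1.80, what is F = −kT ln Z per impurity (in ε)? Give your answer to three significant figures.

-0.756 ε

Eᵢ/kT = 0, 1.3889, 1.9444, 2.5000, 3.0556.
Z = Σ e^(−Eᵢ/kT) = e^(−0) + e^(−1.3889) + e^(−1.9444) + e^(−2.5000) + e^(−3.0556) = 1.0000 + 0.24935 + 0.14307 + 0.082085 + 0.047094 = 1.5216.
F = −kT ln Z = −1.80 × ln(1.5216) = −1.80 × 0.41976 = -0.756 ε.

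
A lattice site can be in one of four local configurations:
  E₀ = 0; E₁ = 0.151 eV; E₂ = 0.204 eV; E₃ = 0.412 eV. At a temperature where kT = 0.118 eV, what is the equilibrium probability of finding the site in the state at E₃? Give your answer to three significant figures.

0.0205

Eᵢ/kT = 0, 1.2797, 1.7288, 3.4915.
Z = Σ e^(−Eᵢ/kT) = e^(−0) + e^(−1.2797) + e^(−1.7288) + e^(−3.4915) = 1.0000 + 0.27812 + 0.17750 + 0.030455 = 1.4861.
P₃ = e^(−E₃/kT) / Z = 0.030455/1.4861 = 0.0205.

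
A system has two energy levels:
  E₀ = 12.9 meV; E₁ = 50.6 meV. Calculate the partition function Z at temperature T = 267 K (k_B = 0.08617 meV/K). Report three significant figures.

k_BT = 0.08617 × 267 K = 23.007 meV.
Eᵢ/kT = 0.56070, 2.1993.
Z = Σ e^(−Eᵢ/kT) = e^(−0.56070) + e^(−2.1993) = 0.57081 + 0.11088 = 0.68169.

Z = 0.682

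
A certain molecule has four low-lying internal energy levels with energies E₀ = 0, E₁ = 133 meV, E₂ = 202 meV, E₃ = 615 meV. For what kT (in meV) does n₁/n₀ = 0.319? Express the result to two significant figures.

120 meV

n₁/n₀ = exp[−(E₁−E₀)/kT] = 0.319.
⇒ (E₁−E₀)/kT = ln(1/0.319) = ln(3.135) = 1.143.
kT = 133 meV / 1.143 = 120 meV.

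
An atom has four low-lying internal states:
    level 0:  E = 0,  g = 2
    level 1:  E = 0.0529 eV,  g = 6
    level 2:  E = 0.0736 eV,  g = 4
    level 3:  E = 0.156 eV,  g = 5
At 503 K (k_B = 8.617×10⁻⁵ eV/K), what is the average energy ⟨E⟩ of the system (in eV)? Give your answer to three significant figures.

k_BT = 8.617×10⁻⁵ × 503 K = 0.043344 eV.
Eᵢ/kT = 0, 1.2205, 1.6980, 3.5991.
Z = Σ gᵢe^(−Eᵢ/kT) = 2·e^(−0) + 6·e^(−1.2205) + 4·e^(−1.6980) + 5·e^(−3.5991) = 2.0000 + 1.7705 + 0.73220 + 0.13674 = 4.6394.
⟨E⟩ = Σ Eᵢ gᵢe^(−Eᵢ/kT) / Z = (0·2.0000 + 0.0529·1.7705 + 0.0736·0.73220 + 0.156·0.13674) / 4.6394 = 0.0364 eV.

0.0364 eV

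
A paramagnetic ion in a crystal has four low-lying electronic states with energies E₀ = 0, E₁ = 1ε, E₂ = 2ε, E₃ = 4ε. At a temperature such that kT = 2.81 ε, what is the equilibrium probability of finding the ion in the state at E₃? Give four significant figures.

0.09903

Eᵢ/kT = 0, 0.355872, 0.711744, 1.42349.
Z = Σ e^(−Eᵢ/kT) = e^(−0) + e^(−0.355872) + e^(−0.711744) + e^(−1.42349) = 1.00000 + 0.700562 + 0.490788 + 0.240872 = 2.43222.
P₃ = e^(−E₃/kT) / Z = 0.240872/2.43222 = 0.09903.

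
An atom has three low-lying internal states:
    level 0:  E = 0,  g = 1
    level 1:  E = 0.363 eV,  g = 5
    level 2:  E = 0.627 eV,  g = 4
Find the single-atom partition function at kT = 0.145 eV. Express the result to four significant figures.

Eᵢ/kT = 0, 2.50345, 4.32414.
Z = Σ gᵢe^(−Eᵢ/kT) = 1·e^(−0) + 5·e^(−2.50345) + 4·e^(−4.32414) = 1.00000 + 0.409011 + 0.0529797 = 1.46199.

Z = 1.462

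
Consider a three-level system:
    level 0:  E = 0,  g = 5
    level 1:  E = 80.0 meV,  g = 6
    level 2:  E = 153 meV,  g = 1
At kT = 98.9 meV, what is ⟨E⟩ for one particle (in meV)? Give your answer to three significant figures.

31.2 meV

Eᵢ/kT = 0, 0.80890, 1.5470.
Z = Σ gᵢe^(−Eᵢ/kT) = 5·e^(−0) + 6·e^(−0.80890) + 1·e^(−1.5470) = 5.0000 + 2.6721 + 0.21289 = 7.8850.
⟨E⟩ = Σ Eᵢ gᵢe^(−Eᵢ/kT) / Z = (0·5.0000 + 80.0·2.6721 + 153·0.21289) / 7.8850 = 31.2 meV.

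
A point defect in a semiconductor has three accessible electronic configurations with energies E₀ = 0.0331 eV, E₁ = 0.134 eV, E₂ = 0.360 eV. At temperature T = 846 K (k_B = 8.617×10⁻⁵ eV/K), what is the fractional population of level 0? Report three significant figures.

k_BT = 8.617×10⁻⁵ × 846 K = 0.072900 eV.
Eᵢ/kT = 0.45405, 1.8381, 4.9383.
Z = Σ e^(−Eᵢ/kT) = e^(−0.45405) + e^(−1.8381) + e^(−4.9383) = 0.63505 + 0.15912 + 0.0071668 = 0.80134.
P₀ = e^(−E₀/kT) / Z = 0.63505/0.80134 = 0.792.

0.792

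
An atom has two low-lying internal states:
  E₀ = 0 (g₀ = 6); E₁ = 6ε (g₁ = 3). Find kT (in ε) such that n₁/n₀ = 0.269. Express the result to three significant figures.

9.68 ε

n₁/n₀ = (g₁/g₀) exp[−(E₁−E₀)/kT] = 0.269.
⇒ (E₁−E₀)/kT = ln((3/6)/0.269) = ln(1.8587) = 0.61988.
kT = 6ε / 0.61988 = 9.68 ε.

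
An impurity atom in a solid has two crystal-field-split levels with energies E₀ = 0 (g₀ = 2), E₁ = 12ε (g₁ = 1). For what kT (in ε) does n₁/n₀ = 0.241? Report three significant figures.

16.4 ε

n₁/n₀ = (g₁/g₀) exp[−(E₁−E₀)/kT] = 0.241.
⇒ (E₁−E₀)/kT = ln((1/2)/0.241) = ln(2.0747) = 0.72982.
kT = 12ε / 0.72982 = 16.4 ε.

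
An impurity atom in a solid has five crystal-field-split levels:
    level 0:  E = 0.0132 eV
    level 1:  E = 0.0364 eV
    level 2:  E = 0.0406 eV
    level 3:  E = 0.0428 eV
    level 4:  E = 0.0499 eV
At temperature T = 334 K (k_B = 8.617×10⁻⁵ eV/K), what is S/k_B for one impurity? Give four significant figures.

1.492

k_BT = 8.617×10⁻⁵ × 334 K = 0.0287808 eV.
Eᵢ/kT = 0.458639, 1.26473, 1.41066, 1.48710, 1.73379.
Z = Σ e^(−Eᵢ/kT) = e^(−0.458639) + e^(−1.26473) + e^(−1.41066) + e^(−1.48710) + e^(−1.73379) = 0.632143 + 0.282316 + 0.243982 + 0.226027 + 0.176614 = 1.56108.
⟨E⟩ = Σ EᵢPᵢ = 0.0301159 eV.
S/k_B = ln Z + ⟨E⟩/kT = ln(1.56108) + 0.0301159/0.0287808 = 0.445378 + 1.04639 = 1.492.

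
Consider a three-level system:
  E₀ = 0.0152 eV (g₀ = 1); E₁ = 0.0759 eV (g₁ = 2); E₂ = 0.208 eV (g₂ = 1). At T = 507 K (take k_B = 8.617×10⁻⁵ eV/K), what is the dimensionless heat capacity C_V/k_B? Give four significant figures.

k_BT = 8.617×10⁻⁵ × 507 K = 0.0436882 eV.
Eᵢ/kT = 0.347920, 1.73731, 4.76101.
Z = Σ gᵢe^(−Eᵢ/kT) = 1·e^(−0.347920) + 2·e^(−1.73731) + 1·e^(−4.76101) = 0.706155 + 0.351986 + 0.00855696 = 1.06670.
⟨E⟩ = 0.0367762 eV, ⟨E²⟩ = 0.00240094 eV².
C_V/k_B = (⟨E²⟩ − ⟨E⟩²)/(kT)² = (0.00240094 − 0.00135249)/0.00190866 = 0.5493.

0.5493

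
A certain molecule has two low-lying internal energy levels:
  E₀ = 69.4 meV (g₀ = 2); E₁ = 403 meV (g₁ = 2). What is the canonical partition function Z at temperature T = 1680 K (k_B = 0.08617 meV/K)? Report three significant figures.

k_BT = 0.08617 × 1680 K = 144.77 meV.
Eᵢ/kT = 0.47938, 2.7837.
Z = Σ gᵢe^(−Eᵢ/kT) = 2·e^(−0.47938) + 2·e^(−2.7837) = 1.2383 + 0.12362 = 1.3619.

Z = 1.36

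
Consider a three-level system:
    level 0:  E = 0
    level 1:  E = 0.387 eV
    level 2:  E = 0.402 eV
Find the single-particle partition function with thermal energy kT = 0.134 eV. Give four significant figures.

Z = 1.105

Eᵢ/kT = 0, 2.88806, 3.00000.
Z = Σ e^(−Eᵢ/kT) = e^(−0) + e^(−2.88806) + e^(−3.00000) = 1.00000 + 0.0556841 + 0.0497871 = 1.10547.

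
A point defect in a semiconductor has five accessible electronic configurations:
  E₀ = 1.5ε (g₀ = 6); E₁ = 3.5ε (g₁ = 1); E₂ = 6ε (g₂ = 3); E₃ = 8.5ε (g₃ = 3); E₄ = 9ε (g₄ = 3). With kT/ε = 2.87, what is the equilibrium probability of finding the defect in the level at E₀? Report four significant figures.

Eᵢ/kT = 0.522648, 1.21951, 2.09059, 2.96167, 3.13589.
Z = Σ gᵢe^(−Eᵢ/kT) = 6·e^(−0.522648) + 1·e^(−1.21951) + 3·e^(−2.09059) + 3·e^(−2.96167) + 3·e^(−3.13589) = 3.55769 + 0.295375 + 0.370843 + 0.155197 + 0.130383 = 4.50949.
P₀ = g₀ e^(−E₀/kT) / Z = 3.55769/4.50949 = 0.7889.

0.7889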